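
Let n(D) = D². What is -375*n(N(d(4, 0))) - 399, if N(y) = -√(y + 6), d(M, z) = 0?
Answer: -2649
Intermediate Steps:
N(y) = -√(6 + y)
-375*n(N(d(4, 0))) - 399 = -375*(-√(6 + 0))² - 399 = -375*(-√6)² - 399 = -375*6 - 399 = -2250 - 399 = -2649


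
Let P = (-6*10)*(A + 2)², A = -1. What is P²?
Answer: 3600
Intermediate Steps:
P = -60 (P = (-6*10)*(-1 + 2)² = -60*1² = -60*1 = -60)
P² = (-60)² = 3600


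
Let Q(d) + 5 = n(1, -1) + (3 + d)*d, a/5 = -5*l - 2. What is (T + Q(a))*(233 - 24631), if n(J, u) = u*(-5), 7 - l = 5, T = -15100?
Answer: 284968640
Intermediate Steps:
l = 2 (l = 7 - 1*5 = 7 - 5 = 2)
a = -60 (a = 5*(-5*2 - 2) = 5*(-10 - 2) = 5*(-12) = -60)
n(J, u) = -5*u
Q(d) = d*(3 + d) (Q(d) = -5 + (-5*(-1) + (3 + d)*d) = -5 + (5 + d*(3 + d)) = d*(3 + d))
(T + Q(a))*(233 - 24631) = (-15100 - 60*(3 - 60))*(233 - 24631) = (-15100 - 60*(-57))*(-24398) = (-15100 + 3420)*(-24398) = -11680*(-24398) = 284968640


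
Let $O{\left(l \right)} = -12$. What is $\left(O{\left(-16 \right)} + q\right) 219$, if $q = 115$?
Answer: $22557$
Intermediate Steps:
$\left(O{\left(-16 \right)} + q\right) 219 = \left(-12 + 115\right) 219 = 103 \cdot 219 = 22557$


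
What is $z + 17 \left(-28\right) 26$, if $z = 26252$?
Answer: $13876$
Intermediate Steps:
$z + 17 \left(-28\right) 26 = 26252 + 17 \left(-28\right) 26 = 26252 - 12376 = 13876$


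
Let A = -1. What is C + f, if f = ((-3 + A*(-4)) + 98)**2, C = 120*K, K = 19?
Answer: 12081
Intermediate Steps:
C = 2280 (C = 120*19 = 2280)
f = 9801 (f = ((-3 - 1*(-4)) + 98)**2 = ((-3 + 4) + 98)**2 = (1 + 98)**2 = 99**2 = 9801)
C + f = 2280 + 9801 = 12081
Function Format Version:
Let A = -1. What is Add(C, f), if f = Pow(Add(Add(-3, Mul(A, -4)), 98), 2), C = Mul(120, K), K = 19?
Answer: 12081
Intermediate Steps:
C = 2280 (C = Mul(120, 19) = 2280)
f = 9801 (f = Pow(Add(Add(-3, Mul(-1, -4)), 98), 2) = Pow(Add(Add(-3, 4), 98), 2) = Pow(Add(1, 98), 2) = Pow(99, 2) = 9801)
Add(C, f) = Add(2280, 9801) = 12081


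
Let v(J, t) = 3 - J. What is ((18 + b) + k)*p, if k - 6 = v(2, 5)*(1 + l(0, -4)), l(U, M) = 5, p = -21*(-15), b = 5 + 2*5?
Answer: 14175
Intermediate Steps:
b = 15 (b = 5 + 10 = 15)
p = 315
k = 12 (k = 6 + (3 - 1*2)*(1 + 5) = 6 + (3 - 2)*6 = 6 + 1*6 = 6 + 6 = 12)
((18 + b) + k)*p = ((18 + 15) + 12)*315 = (33 + 12)*315 = 45*315 = 14175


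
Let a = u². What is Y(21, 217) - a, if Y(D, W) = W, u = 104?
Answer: -10599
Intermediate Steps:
a = 10816 (a = 104² = 10816)
Y(21, 217) - a = 217 - 1*10816 = 217 - 10816 = -10599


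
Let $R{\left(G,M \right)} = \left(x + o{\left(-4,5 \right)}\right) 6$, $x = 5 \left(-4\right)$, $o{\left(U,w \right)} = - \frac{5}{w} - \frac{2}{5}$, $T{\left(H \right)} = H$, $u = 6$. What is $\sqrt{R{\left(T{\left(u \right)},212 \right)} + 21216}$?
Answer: $\frac{\sqrt{527190}}{5} \approx 145.22$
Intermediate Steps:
$o{\left(U,w \right)} = - \frac{2}{5} - \frac{5}{w}$ ($o{\left(U,w \right)} = - \frac{5}{w} - \frac{2}{5} = - \frac{2}{5} - \frac{5}{w}$)
$x = -20$
$R{\left(G,M \right)} = - \frac{642}{5}$ ($R{\left(G,M \right)} = \left(-20 - \left(\frac{2}{5} + \frac{5}{5}\right)\right) 6 = \left(-20 - \frac{7}{5}\right) 6 = \left(- \frac{107}{5}\right) 6 = - \frac{642}{5}$)
$\sqrt{R{\left(T{\left(u \right)},212 \right)} + 21216} = \sqrt{- \frac{642}{5} + 21216} = \sqrt{\frac{105438}{5}} = \frac{\sqrt{527190}}{5}$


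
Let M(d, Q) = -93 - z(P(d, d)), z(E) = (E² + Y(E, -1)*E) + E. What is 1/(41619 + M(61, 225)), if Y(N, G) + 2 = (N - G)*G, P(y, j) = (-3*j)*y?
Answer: 1/19200 ≈ 5.2083e-5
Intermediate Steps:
P(y, j) = -3*j*y
Y(N, G) = -2 + G*(N - G) (Y(N, G) = -2 + (N - G)*G = -2 + G*(N - G))
z(E) = E + E² + E*(-3 - E) (z(E) = (E² + (-2 - 1*(-1)² - E)*E) + E = (E² + (-2 - 1*1 - E)*E) + E = (E² + (-2 - 1 - E)*E) + E = (E² + (-3 - E)*E) + E = (E² + E*(-3 - E)) + E = E + E² + E*(-3 - E))
M(d, Q) = -93 - 6*d² (M(d, Q) = -93 - (-2)*(-3*d*d) = -93 - (-2)*(-3*d²) = -93 - 6*d²)
1/(41619 + M(61, 225)) = 1/(41619 + (-93 - 6*61²)) = 1/(41619 + (-93 - 6*3721)) = 1/(41619 + (-93 - 22326)) = 1/(41619 - 22419) = 1/19200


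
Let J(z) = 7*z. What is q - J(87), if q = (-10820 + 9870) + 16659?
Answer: 15100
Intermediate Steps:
q = 15709 (q = -950 + 16659 = 15709)
q - J(87) = 15709 - 7*87 = 15709 - 1*609 = 15709 - 609 = 15100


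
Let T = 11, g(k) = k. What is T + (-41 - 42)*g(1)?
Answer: -72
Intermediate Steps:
T + (-41 - 42)*g(1) = 11 + (-41 - 42)*1 = 11 - 83*1 = 11 - 83 = -72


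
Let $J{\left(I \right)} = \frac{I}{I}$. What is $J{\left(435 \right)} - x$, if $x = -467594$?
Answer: $467595$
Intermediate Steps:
$J{\left(I \right)} = 1$
$J{\left(435 \right)} - x = 1 - -467594 = 1 + 467594 = 467595$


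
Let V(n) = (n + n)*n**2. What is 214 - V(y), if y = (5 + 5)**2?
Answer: -1999786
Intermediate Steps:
y = 100 (y = 10**2 = 100)
V(n) = 2*n**3 (V(n) = (2*n)*n**2 = 2*n**3)
214 - V(y) = 214 - 2*100**3 = 214 - 2*1000000 = 214 - 1*2000000 = 214 - 2000000 = -1999786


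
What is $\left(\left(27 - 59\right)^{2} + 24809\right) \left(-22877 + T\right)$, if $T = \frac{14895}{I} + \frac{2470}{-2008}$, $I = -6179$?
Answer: $- \frac{3666865096573641}{6203716} \approx -5.9108 \cdot 10^{8}$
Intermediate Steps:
$T = - \frac{22585645}{6203716}$ ($T = \frac{14895}{-6179} + \frac{2470}{-2008} = 14895 \left(- \frac{1}{6179}\right) + 2470 \left(- \frac{1}{2008}\right) = - \frac{14895}{6179} - \frac{1235}{1004} = - \frac{22585645}{6203716} \approx -3.6407$)
$\left(\left(27 - 59\right)^{2} + 24809\right) \left(-22877 + T\right) = \left(\left(27 - 59\right)^{2} + 24809\right) \left(-22877 - \frac{22585645}{6203716}\right) = \left(\left(-32\right)^{2} + 24809\right) \left(- \frac{141944996577}{6203716}\right) = \left(1024 + 24809\right) \left(- \frac{141944996577}{6203716}\right) = 25833 \left(- \frac{141944996577}{6203716}\right) = - \frac{3666865096573641}{6203716}$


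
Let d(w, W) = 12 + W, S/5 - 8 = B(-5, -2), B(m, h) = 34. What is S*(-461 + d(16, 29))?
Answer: -88200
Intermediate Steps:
S = 210 (S = 40 + 5*34 = 40 + 170 = 210)
S*(-461 + d(16, 29)) = 210*(-461 + (12 + 29)) = 210*(-461 + 41) = 210*(-420) = -88200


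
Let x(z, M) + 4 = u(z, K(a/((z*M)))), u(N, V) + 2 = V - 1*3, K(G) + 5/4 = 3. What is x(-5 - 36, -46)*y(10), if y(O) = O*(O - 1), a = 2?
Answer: -1305/2 ≈ -652.50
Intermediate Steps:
y(O) = O*(-1 + O)
K(G) = 7/4 (K(G) = -5/4 + 3 = 7/4)
u(N, V) = -5 + V (u(N, V) = -2 + (V - 1*3) = -2 + (V - 3) = -2 + (-3 + V) = -5 + V)
x(z, M) = -29/4 (x(z, M) = -4 + (-5 + 7/4) = -4 - 13/4 = -29/4)
x(-5 - 36, -46)*y(10) = -145*(-1 + 10)/2 = -145*9/2 = -29/4*90 = -1305/2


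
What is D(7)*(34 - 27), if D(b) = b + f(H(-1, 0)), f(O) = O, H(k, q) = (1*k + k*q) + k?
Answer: 35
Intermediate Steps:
H(k, q) = 2*k + k*q (H(k, q) = (k + k*q) + k = 2*k + k*q)
D(b) = -2 + b (D(b) = b - (2 + 0) = b - 1*2 = b - 2 = -2 + b)
D(7)*(34 - 27) = (-2 + 7)*(34 - 27) = 5*7 = 35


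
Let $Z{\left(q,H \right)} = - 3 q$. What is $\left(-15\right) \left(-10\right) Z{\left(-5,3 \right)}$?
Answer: $2250$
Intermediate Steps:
$\left(-15\right) \left(-10\right) Z{\left(-5,3 \right)} = \left(-15\right) \left(-10\right) \left(\left(-3\right) \left(-5\right)\right) = 150 \cdot 15 = 2250$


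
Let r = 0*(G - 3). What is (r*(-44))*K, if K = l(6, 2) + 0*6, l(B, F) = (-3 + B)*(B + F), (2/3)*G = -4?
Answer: 0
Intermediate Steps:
G = -6 (G = (3/2)*(-4) = -6)
r = 0 (r = 0*(-6 - 3) = 0*(-9) = 0)
K = 24 (K = (6² - 3*6 - 3*2 + 6*2) + 0*6 = (36 - 18 - 6 + 12) + 0 = 24 + 0 = 24)
(r*(-44))*K = (0*(-44))*24 = 0*24 = 0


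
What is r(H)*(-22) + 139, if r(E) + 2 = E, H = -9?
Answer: 381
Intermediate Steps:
r(E) = -2 + E
r(H)*(-22) + 139 = (-2 - 9)*(-22) + 139 = -11*(-22) + 139 = 242 + 139 = 381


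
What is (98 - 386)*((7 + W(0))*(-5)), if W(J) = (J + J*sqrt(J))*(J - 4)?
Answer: 10080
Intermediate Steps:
W(J) = (-4 + J)*(J + J**(3/2)) (W(J) = (J + J**(3/2))*(-4 + J) = (-4 + J)*(J + J**(3/2)))
(98 - 386)*((7 + W(0))*(-5)) = (98 - 386)*((7 + (0**2 + 0**(5/2) - 4*0 - 4*0**(3/2)))*(-5)) = -288*(7 + (0 + 0 + 0 - 4*0))*(-5) = -288*(7 + (0 + 0 + 0 + 0))*(-5) = -288*(7 + 0)*(-5) = -2016*(-5) = -288*(-35) = 10080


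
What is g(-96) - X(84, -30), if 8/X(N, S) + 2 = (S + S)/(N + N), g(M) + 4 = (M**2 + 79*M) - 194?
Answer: 47434/33 ≈ 1437.4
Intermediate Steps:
g(M) = -198 + M**2 + 79*M (g(M) = -4 + ((M**2 + 79*M) - 194) = -4 + (-194 + M**2 + 79*M) = -198 + M**2 + 79*M)
X(N, S) = 8/(-2 + S/N) (X(N, S) = 8/(-2 + (S + S)/(N + N)) = 8/(-2 + (2*S)/((2*N))) = 8/(-2 + (2*S)*(1/(2*N))) = 8/(-2 + S/N))
g(-96) - X(84, -30) = (-198 + (-96)**2 + 79*(-96)) - (-8)*84/(-1*(-30) + 2*84) = (-198 + 9216 - 7584) - (-8)*84/(30 + 168) = 1434 - (-8)*84/198 = 1434 - 1*(-112/33) = 1434 + 112/33 = 47434/33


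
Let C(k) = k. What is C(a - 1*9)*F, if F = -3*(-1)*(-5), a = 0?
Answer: 135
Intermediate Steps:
F = -15 (F = 3*(-5) = -15)
C(a - 1*9)*F = (0 - 1*9)*(-15) = (0 - 9)*(-15) = -9*(-15) = 135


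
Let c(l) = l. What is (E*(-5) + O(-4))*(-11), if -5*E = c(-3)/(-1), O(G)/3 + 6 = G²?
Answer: -363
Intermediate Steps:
O(G) = -18 + 3*G²
E = -⅗ (E = -(-3)/(5*(-1)) = -(-3)*(-1)/5 = -⅕*3 = -⅗ ≈ -0.60000)
(E*(-5) + O(-4))*(-11) = (-⅗*(-5) + (-18 + 3*(-4)²))*(-11) = (3 + (-18 + 3*16))*(-11) = (3 + (-18 + 48))*(-11) = (3 + 30)*(-11) = 33*(-11) = -363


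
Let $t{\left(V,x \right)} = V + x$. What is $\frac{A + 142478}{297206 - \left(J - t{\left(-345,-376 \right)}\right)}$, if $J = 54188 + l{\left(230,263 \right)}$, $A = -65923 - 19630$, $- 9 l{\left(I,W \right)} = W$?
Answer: $\frac{512325}{2180936} \approx 0.23491$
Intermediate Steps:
$l{\left(I,W \right)} = - \frac{W}{9}$
$A = -85553$ ($A = -65923 - 19630 = -85553$)
$J = \frac{487429}{9}$ ($J = 54188 - \frac{263}{9} = \frac{487429}{9} \approx 54159.0$)
$\frac{A + 142478}{297206 - \left(J - t{\left(-345,-376 \right)}\right)} = \frac{-85553 + 142478}{297206 - \frac{493918}{9}} = \frac{56925}{297206 - \frac{493918}{9}} = \frac{56925}{\frac{2180936}{9}} = 56925 \cdot \frac{9}{2180936} = \frac{512325}{2180936}$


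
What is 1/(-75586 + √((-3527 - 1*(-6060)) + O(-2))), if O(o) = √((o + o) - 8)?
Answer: -1/(75586 - √(2533 + 2*I*√3)) ≈ -1.3239e-5 - 6.0317e-12*I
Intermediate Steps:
O(o) = √(-8 + 2*o) (O(o) = √(2*o - 8) = √(-8 + 2*o))
1/(-75586 + √((-3527 - 1*(-6060)) + O(-2))) = 1/(-75586 + √((-3527 - 1*(-6060)) + √(-8 + 2*(-2)))) = 1/(-75586 + √((-3527 + 6060) + √(-8 - 4))) = 1/(-75586 + √(2533 + √(-12))) = 1/(-75586 + √(2533 + 2*I*√3))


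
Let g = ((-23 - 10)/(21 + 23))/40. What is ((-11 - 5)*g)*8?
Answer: 12/5 ≈ 2.4000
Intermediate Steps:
g = -3/160 (g = -33/44*(1/40) = -33*1/44*(1/40) = -3/4*1/40 = -3/160 ≈ -0.018750)
((-11 - 5)*g)*8 = ((-11 - 5)*(-3/160))*8 = -16*(-3/160)*8 = (3/10)*8 = 12/5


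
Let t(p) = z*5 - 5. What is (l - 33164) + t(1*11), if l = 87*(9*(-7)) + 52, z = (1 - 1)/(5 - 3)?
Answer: -38598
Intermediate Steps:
z = 0 (z = 0/2 = 0*(1/2) = 0)
t(p) = -5 (t(p) = 0*5 - 5 = 0 - 5 = -5)
l = -5429 (l = 87*(-63) + 52 = -5481 + 52 = -5429)
(l - 33164) + t(1*11) = (-5429 - 33164) - 5 = -38593 - 5 = -38598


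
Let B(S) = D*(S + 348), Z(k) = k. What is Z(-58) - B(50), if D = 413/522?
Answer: -97325/261 ≈ -372.89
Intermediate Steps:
D = 413/522 (D = 413*(1/522) = 413/522 ≈ 0.79119)
B(S) = 826/3 + 413*S/522 (B(S) = 413*(S + 348)/522 = 413*(348 + S)/522 = 826/3 + 413*S/522)
Z(-58) - B(50) = -58 - (826/3 + (413/522)*50) = -58 - (826/3 + 10325/261) = -58 - 1*82187/261 = -58 - 82187/261 = -97325/261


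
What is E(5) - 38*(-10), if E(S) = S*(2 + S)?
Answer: 415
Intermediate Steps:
E(5) - 38*(-10) = 5*(2 + 5) - 38*(-10) = 5*7 + 380 = 35 + 380 = 415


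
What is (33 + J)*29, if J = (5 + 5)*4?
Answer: 2117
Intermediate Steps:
J = 40 (J = 10*4 = 40)
(33 + J)*29 = (33 + 40)*29 = 73*29 = 2117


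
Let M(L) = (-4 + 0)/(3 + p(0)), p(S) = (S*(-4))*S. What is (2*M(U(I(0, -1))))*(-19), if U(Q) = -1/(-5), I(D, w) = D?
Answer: 152/3 ≈ 50.667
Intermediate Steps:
U(Q) = 1/5 (U(Q) = -1*(-1/5) = 1/5)
p(S) = -4*S**2 (p(S) = (-4*S)*S = -4*S**2)
M(L) = -4/3 (M(L) = (-4 + 0)/(3 - 4*0**2) = -4/(3 - 4*0) = -4/(3 + 0) = -4/3)
(2*M(U(I(0, -1))))*(-19) = (2*(-4/3))*(-19) = -8/3*(-19) = 152/3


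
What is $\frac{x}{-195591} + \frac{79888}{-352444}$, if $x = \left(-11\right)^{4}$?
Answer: $- \frac{472397873}{1566701691} \approx -0.30152$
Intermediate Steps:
$x = 14641$
$\frac{x}{-195591} + \frac{79888}{-352444} = \frac{14641}{-195591} + \frac{79888}{-352444} = 14641 \left(- \frac{1}{195591}\right) + 79888 \left(- \frac{1}{352444}\right) = - \frac{1331}{17781} - \frac{19972}{88111} = - \frac{472397873}{1566701691}$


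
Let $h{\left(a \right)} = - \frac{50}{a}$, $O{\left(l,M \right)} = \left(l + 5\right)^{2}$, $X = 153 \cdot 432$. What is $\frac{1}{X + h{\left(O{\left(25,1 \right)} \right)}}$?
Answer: $\frac{18}{1189727} \approx 1.513 \cdot 10^{-5}$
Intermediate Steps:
$X = 66096$
$O{\left(l,M \right)} = \left(5 + l\right)^{2}$
$\frac{1}{X + h{\left(O{\left(25,1 \right)} \right)}} = \frac{1}{66096 - \frac{50}{\left(5 + 25\right)^{2}}} = \frac{1}{66096 - \frac{50}{30^{2}}} = \frac{1}{66096 - \frac{50}{900}} = \frac{1}{66096 - \frac{1}{18}} = \frac{1}{\frac{1189727}{18}} = \frac{18}{1189727}$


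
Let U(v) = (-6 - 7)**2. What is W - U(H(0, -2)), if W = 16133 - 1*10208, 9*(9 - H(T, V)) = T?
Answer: 5756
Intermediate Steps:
H(T, V) = 9 - T/9
U(v) = 169 (U(v) = (-13)**2 = 169)
W = 5925 (W = 16133 - 10208 = 5925)
W - U(H(0, -2)) = 5925 - 1*169 = 5925 - 169 = 5756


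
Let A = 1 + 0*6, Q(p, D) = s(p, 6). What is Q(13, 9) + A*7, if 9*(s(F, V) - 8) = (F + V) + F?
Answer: 167/9 ≈ 18.556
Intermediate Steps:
s(F, V) = 8 + V/9 + 2*F/9 (s(F, V) = 8 + ((F + V) + F)/9 = 8 + (V + 2*F)/9 = 8 + (V/9 + 2*F/9) = 8 + V/9 + 2*F/9)
Q(p, D) = 26/3 + 2*p/9 (Q(p, D) = 8 + (1/9)*6 + 2*p/9 = 8 + 2/3 + 2*p/9 = 26/3 + 2*p/9)
A = 1 (A = 1 + 0 = 1)
Q(13, 9) + A*7 = (26/3 + (2/9)*13) + 1*7 = (26/3 + 26/9) + 7 = 104/9 + 7 = 167/9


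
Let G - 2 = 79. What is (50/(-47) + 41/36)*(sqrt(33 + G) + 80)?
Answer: 2540/423 + 127*sqrt(114)/1692 ≈ 6.8061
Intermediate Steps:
G = 81 (G = 2 + 79 = 81)
(50/(-47) + 41/36)*(sqrt(33 + G) + 80) = (50/(-47) + 41/36)*(sqrt(33 + 81) + 80) = (50*(-1/47) + 41*(1/36))*(sqrt(114) + 80) = (-50/47 + 41/36)*(80 + sqrt(114)) = 127*(80 + sqrt(114))/1692 = 2540/423 + 127*sqrt(114)/1692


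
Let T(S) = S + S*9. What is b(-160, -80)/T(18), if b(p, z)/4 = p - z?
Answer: -16/9 ≈ -1.7778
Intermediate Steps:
b(p, z) = -4*z + 4*p (b(p, z) = 4*(p - z) = -4*z + 4*p)
T(S) = 10*S (T(S) = S + 9*S = 10*S)
b(-160, -80)/T(18) = (-4*(-80) + 4*(-160))/((10*18)) = (320 - 640)/180 = -320*1/180 = -16/9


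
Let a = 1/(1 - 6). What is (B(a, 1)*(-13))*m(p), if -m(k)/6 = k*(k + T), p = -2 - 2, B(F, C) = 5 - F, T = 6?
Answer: -16224/5 ≈ -3244.8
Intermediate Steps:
a = -⅕ (a = 1/(-5) = -⅕ ≈ -0.20000)
p = -4
m(k) = -6*k*(6 + k) (m(k) = -6*k*(k + 6) = -6*k*(6 + k))
(B(a, 1)*(-13))*m(p) = ((5 - 1*(-⅕))*(-13))*(-6*(-4)*(6 - 4)) = ((5 + ⅕)*(-13))*(-6*(-4)*2) = ((26/5)*(-13))*48 = -338/5*48 = -16224/5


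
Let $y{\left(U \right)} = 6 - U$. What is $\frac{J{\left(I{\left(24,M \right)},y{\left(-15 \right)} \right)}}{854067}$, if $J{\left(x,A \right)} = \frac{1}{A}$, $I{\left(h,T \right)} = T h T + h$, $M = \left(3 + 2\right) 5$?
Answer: $\frac{1}{17935407} \approx 5.5756 \cdot 10^{-8}$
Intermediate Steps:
$M = 25$ ($M = 5 \cdot 5 = 25$)
$I{\left(h,T \right)} = h + h T^{2}$ ($I{\left(h,T \right)} = h T^{2} + h = h + h T^{2}$)
$\frac{J{\left(I{\left(24,M \right)},y{\left(-15 \right)} \right)}}{854067} = \frac{1}{\left(6 - -15\right) 854067} = \frac{1}{6 + 15} \cdot \frac{1}{854067} = \frac{1}{21} \cdot \frac{1}{854067} = \frac{1}{17935407}$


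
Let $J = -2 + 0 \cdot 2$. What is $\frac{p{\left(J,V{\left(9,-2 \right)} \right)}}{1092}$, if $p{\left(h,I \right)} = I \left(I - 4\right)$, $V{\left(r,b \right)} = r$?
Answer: $\frac{15}{364} \approx 0.041209$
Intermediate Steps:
$J = -2$ ($J = -2 + 0 = -2$)
$p{\left(h,I \right)} = I \left(-4 + I\right)$
$\frac{p{\left(J,V{\left(9,-2 \right)} \right)}}{1092} = \frac{9 \left(-4 + 9\right)}{1092} = 9 \cdot 5 \cdot \frac{1}{1092} = 45 \cdot \frac{1}{1092} = \frac{15}{364}$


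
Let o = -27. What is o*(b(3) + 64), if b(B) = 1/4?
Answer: -6939/4 ≈ -1734.8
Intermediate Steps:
b(B) = ¼
o*(b(3) + 64) = -27*(¼ + 64) = -27*257/4 = -6939/4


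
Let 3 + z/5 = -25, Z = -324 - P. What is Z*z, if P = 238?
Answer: 78680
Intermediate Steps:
Z = -562 (Z = -324 - 1*238 = -324 - 238 = -562)
z = -140 (z = -15 + 5*(-25) = -15 - 125 = -140)
Z*z = -562*(-140) = 78680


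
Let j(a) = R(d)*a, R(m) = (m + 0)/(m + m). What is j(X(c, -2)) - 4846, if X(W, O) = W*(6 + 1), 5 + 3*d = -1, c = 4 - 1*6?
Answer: -4853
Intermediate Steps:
c = -2 (c = 4 - 6 = -2)
d = -2 (d = -5/3 + (1/3)*(-1) = -5/3 - 1/3 = -2)
R(m) = 1/2 (R(m) = m/((2*m)) = m*(1/(2*m)) = 1/2)
X(W, O) = 7*W (X(W, O) = W*7 = 7*W)
j(a) = a/2
j(X(c, -2)) - 4846 = (7*(-2))/2 - 4846 = (1/2)*(-14) - 4846 = -7 - 4846 = -4853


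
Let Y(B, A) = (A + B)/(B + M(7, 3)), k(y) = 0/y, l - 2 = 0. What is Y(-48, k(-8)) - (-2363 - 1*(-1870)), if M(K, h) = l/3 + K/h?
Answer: 7411/15 ≈ 494.07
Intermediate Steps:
l = 2 (l = 2 + 0 = 2)
k(y) = 0
M(K, h) = ⅔ + K/h (M(K, h) = 2/3 + K/h = 2*(⅓) + K/h = ⅔ + K/h)
Y(B, A) = (A + B)/(3 + B) (Y(B, A) = (A + B)/(B + (⅔ + 7/3)) = (A + B)/(B + 3) = (A + B)/(3 + B))
Y(-48, k(-8)) - (-2363 - 1*(-1870)) = (0 - 48)/(3 - 48) - (-2363 - 1*(-1870)) = -48/(-45) - (-2363 + 1870) = -1/45*(-48) - 1*(-493) = 16/15 + 493 = 7411/15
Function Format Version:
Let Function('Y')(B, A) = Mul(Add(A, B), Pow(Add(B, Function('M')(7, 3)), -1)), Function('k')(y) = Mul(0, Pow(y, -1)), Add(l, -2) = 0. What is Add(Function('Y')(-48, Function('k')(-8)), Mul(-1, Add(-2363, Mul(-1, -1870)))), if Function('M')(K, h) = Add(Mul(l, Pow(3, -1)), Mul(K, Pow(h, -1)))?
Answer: Rational(7411, 15) ≈ 494.07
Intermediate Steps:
l = 2 (l = Add(2, 0) = 2)
Function('k')(y) = 0
Function('M')(K, h) = Add(Rational(2, 3), Mul(K, Pow(h, -1))) (Function('M')(K, h) = Add(Mul(2, Pow(3, -1)), Mul(K, Pow(h, -1))) = Add(Mul(2, Rational(1, 3)), Mul(K, Pow(h, -1))) = Add(Rational(2, 3), Mul(K, Pow(h, -1))))
Function('Y')(B, A) = Mul(Pow(Add(3, B), -1), Add(A, B)) (Function('Y')(B, A) = Mul(Add(A, B), Pow(Add(B, Add(Rational(2, 3), Mul(7, Pow(3, -1)))), -1)) = Mul(Add(A, B), Pow(Add(B, Add(Rational(2, 3), Mul(7, Rational(1, 3)))), -1)) = Mul(Add(A, B), Pow(Add(B, Add(Rational(2, 3), Rational(7, 3))), -1)) = Mul(Add(A, B), Pow(Add(B, 3), -1)) = Mul(Add(A, B), Pow(Add(3, B), -1)) = Mul(Pow(Add(3, B), -1), Add(A, B)))
Add(Function('Y')(-48, Function('k')(-8)), Mul(-1, Add(-2363, Mul(-1, -1870)))) = Add(Mul(Pow(Add(3, -48), -1), Add(0, -48)), Mul(-1, Add(-2363, Mul(-1, -1870)))) = Add(Mul(Pow(-45, -1), -48), Mul(-1, Add(-2363, 1870))) = Add(Mul(Rational(-1, 45), -48), Mul(-1, -493)) = Add(Rational(16, 15), 493) = Rational(7411, 15)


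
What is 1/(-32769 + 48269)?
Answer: 1/15500 ≈ 6.4516e-5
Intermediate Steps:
1/(-32769 + 48269) = 1/15500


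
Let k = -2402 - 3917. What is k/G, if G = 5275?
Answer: -6319/5275 ≈ -1.1979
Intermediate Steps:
k = -6319
k/G = -6319/5275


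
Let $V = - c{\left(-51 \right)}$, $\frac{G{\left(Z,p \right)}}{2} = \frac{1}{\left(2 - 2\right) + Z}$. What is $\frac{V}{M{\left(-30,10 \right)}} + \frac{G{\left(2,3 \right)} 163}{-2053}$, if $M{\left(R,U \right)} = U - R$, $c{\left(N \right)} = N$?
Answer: $\frac{98183}{82120} \approx 1.1956$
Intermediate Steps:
$G{\left(Z,p \right)} = \frac{2}{Z}$ ($G{\left(Z,p \right)} = \frac{2}{\left(2 - 2\right) + Z} = \frac{2}{0 + Z} = \frac{2}{Z}$)
$V = 51$ ($V = \left(-1\right) \left(-51\right) = 51$)
$\frac{V}{M{\left(-30,10 \right)}} + \frac{G{\left(2,3 \right)} 163}{-2053} = \frac{51}{10 - -30} + \frac{\frac{2}{2} \cdot 163}{-2053} = \frac{51}{10 + 30} + 2 \cdot \frac{1}{2} \cdot 163 \left(- \frac{1}{2053}\right) = \frac{51}{40} + 1 \cdot 163 \left(- \frac{1}{2053}\right) = 51 \cdot \frac{1}{40} + 163 \left(- \frac{1}{2053}\right) = \frac{51}{40} - \frac{163}{2053} = \frac{98183}{82120}$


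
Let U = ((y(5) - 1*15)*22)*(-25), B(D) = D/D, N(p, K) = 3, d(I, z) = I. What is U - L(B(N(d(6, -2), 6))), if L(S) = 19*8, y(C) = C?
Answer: 5348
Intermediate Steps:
B(D) = 1
L(S) = 152
U = 5500 (U = ((5 - 1*15)*22)*(-25) = ((5 - 15)*22)*(-25) = -10*22*(-25) = -220*(-25) = 5500)
U - L(B(N(d(6, -2), 6))) = 5500 - 1*152 = 5500 - 152 = 5348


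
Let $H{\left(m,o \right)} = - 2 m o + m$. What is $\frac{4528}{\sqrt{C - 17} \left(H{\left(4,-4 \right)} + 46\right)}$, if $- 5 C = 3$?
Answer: $- \frac{566 i \sqrt{110}}{451} \approx - 13.162 i$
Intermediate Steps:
$C = - \frac{3}{5}$ ($C = \left(- \frac{1}{5}\right) 3 = - \frac{3}{5} \approx -0.6$)
$H{\left(m,o \right)} = m - 2 m o$ ($H{\left(m,o \right)} = - 2 m o + m = m - 2 m o$)
$\frac{4528}{\sqrt{C - 17} \left(H{\left(4,-4 \right)} + 46\right)} = \frac{4528}{\sqrt{- \frac{3}{5} - 17} \left(4 \left(1 - -8\right) + 46\right)} = \frac{4528}{\sqrt{- \frac{88}{5}} \left(4 \left(1 + 8\right) + 46\right)} = \frac{4528}{\frac{2 i \sqrt{110}}{5} \left(4 \cdot 9 + 46\right)} = \frac{4528}{\frac{2 i \sqrt{110}}{5} \left(36 + 46\right)} = \frac{4528}{\frac{2 i \sqrt{110}}{5} \cdot 82} = \frac{4528}{\frac{164}{5} i \sqrt{110}} = 4528 \left(- \frac{i \sqrt{110}}{3608}\right) = - \frac{566 i \sqrt{110}}{451}$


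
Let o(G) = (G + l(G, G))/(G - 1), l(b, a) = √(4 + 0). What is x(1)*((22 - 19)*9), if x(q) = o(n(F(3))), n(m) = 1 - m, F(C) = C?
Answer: 0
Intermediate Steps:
l(b, a) = 2 (l(b, a) = √4 = 2)
o(G) = (2 + G)/(-1 + G) (o(G) = (G + 2)/(G - 1) = (2 + G)/(-1 + G))
x(q) = 0 (x(q) = (2 + (1 - 1*3))/(-1 + (1 - 1*3)) = (2 + (1 - 3))/(-1 + (1 - 3)) = (2 - 2)/(-1 - 2) = 0/(-3) = -⅓*0 = 0)
x(1)*((22 - 19)*9) = 0*((22 - 19)*9) = 0*(3*9) = 0*27 = 0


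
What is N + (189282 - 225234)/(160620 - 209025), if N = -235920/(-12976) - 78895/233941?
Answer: 8128333811512/437318778055 ≈ 18.587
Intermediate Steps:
N = 3385476200/189726151 (N = -235920*(-1/12976) - 78895*1/233941 = 14745/811 - 78895/233941 = 3385476200/189726151 ≈ 17.844)
N + (189282 - 225234)/(160620 - 209025) = 3385476200/189726151 + (189282 - 225234)/(160620 - 209025) = 3385476200/189726151 - 35952/(-48405) = 3385476200/189726151 - 35952*(-1/48405) = 3385476200/189726151 + 1712/2305 = 8128333811512/437318778055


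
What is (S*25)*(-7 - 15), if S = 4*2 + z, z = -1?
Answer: -3850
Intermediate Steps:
S = 7 (S = 4*2 - 1 = 8 - 1 = 7)
(S*25)*(-7 - 15) = (7*25)*(-7 - 15) = 175*(-22) = -3850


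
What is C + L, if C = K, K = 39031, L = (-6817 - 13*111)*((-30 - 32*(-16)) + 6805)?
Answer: -60151589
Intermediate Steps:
L = -60190620 (L = (-6817 - 1443)*((-30 + 512) + 6805) = -8260*(482 + 6805) = -8260*7287 = -60190620)
C = 39031
C + L = 39031 - 60190620 = -60151589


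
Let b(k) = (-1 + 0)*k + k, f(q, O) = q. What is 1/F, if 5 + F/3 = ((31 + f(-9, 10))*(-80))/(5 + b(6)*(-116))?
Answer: -1/1071 ≈ -0.00093371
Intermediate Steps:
b(k) = 0 (b(k) = -k + k = 0)
F = -1071 (F = -15 + 3*(((31 - 9)*(-80))/(5 + 0*(-116))) = -15 + 3*((22*(-80))/(5 + 0)) = -15 + 3*(-1760/5) = -15 + 3*(-1760*1/5) = -15 + 3*(-352) = -15 - 1056 = -1071)
1/F = 1/(-1071) = -1/1071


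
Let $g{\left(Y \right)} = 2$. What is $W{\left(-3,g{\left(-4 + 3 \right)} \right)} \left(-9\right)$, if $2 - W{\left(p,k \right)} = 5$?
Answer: $27$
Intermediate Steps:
$W{\left(p,k \right)} = -3$ ($W{\left(p,k \right)} = 2 - 5 = -3$)
$W{\left(-3,g{\left(-4 + 3 \right)} \right)} \left(-9\right) = \left(-3\right) \left(-9\right) = 27$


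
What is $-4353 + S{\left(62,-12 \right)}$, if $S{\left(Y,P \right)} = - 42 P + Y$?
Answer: $-3787$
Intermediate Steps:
$S{\left(Y,P \right)} = Y - 42 P$
$-4353 + S{\left(62,-12 \right)} = -4353 + \left(62 - -504\right) = -4353 + \left(62 + 504\right) = -4353 + 566 = -3787$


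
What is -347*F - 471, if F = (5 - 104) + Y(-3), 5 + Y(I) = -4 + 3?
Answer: 35964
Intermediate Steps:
Y(I) = -6 (Y(I) = -5 + (-4 + 3) = -5 - 1 = -6)
F = -105 (F = (5 - 104) - 6 = -99 - 6 = -105)
-347*F - 471 = -347*(-105) - 471 = 36435 - 471 = 35964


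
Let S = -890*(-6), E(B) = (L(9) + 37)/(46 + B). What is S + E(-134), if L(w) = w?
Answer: 234937/44 ≈ 5339.5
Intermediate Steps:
E(B) = 46/(46 + B) (E(B) = (9 + 37)/(46 + B) = 46/(46 + B))
S = 5340
S + E(-134) = 5340 + 46/(46 - 134) = 5340 + 46/(-88) = 5340 + 46*(-1/88) = 5340 - 23/44 = 234937/44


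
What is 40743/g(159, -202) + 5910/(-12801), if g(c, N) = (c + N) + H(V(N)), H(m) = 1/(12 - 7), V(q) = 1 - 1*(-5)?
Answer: -869673485/913138 ≈ -952.40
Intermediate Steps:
V(q) = 6 (V(q) = 1 + 5 = 6)
H(m) = ⅕ (H(m) = 1/5 = ⅕)
g(c, N) = ⅕ + N + c (g(c, N) = (c + N) + ⅕ = (N + c) + ⅕ = ⅕ + N + c)
40743/g(159, -202) + 5910/(-12801) = 40743/(⅕ - 202 + 159) + 5910/(-12801) = 40743/(-214/5) + 5910*(-1/12801) = 40743*(-5/214) - 1970/4267 = -203715/214 - 1970/4267 = -869673485/913138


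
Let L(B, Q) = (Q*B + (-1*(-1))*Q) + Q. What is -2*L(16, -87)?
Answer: 3132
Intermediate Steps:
L(B, Q) = 2*Q + B*Q (L(B, Q) = (B*Q + 1*Q) + Q = (B*Q + Q) + Q = (Q + B*Q) + Q = 2*Q + B*Q)
-2*L(16, -87) = -(-174)*(2 + 16) = -(-174)*18 = -2*(-1566) = 3132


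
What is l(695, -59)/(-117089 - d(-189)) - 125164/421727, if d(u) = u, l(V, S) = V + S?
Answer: -3724972493/12324971575 ≈ -0.30223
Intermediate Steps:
l(V, S) = S + V
l(695, -59)/(-117089 - d(-189)) - 125164/421727 = (-59 + 695)/(-117089 - 1*(-189)) - 125164/421727 = 636/(-117089 + 189) - 125164*1/421727 = 636/(-116900) - 125164/421727 = 636*(-1/116900) - 125164/421727 = -159/29225 - 125164/421727 = -3724972493/12324971575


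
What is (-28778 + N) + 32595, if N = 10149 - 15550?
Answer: -1584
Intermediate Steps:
N = -5401
(-28778 + N) + 32595 = (-28778 - 5401) + 32595 = -34179 + 32595 = -1584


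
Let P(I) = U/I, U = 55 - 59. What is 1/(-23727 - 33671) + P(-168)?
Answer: 14339/602679 ≈ 0.023792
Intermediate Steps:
U = -4
P(I) = -4/I
1/(-23727 - 33671) + P(-168) = 1/(-23727 - 33671) - 4/(-168) = 1/(-57398) - 4*(-1/168) = -1/57398 + 1/42 = 14339/602679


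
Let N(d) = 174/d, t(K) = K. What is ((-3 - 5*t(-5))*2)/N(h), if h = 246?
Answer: 1804/29 ≈ 62.207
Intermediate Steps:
((-3 - 5*t(-5))*2)/N(h) = ((-3 - 5*(-5))*2)/((174/246)) = ((-3 + 25)*2)/((174*(1/246))) = (22*2)/(29/41) = 44*(41/29) = 1804/29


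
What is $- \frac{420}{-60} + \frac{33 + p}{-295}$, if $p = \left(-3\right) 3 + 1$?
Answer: $\frac{408}{59} \approx 6.9153$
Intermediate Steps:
$p = -8$ ($p = -9 + 1 = -8$)
$- \frac{420}{-60} + \frac{33 + p}{-295} = - \frac{420}{-60} + \frac{33 - 8}{-295} = \left(-420\right) \left(- \frac{1}{60}\right) + 25 \left(- \frac{1}{295}\right) = 7 - \frac{5}{59} = \frac{408}{59}$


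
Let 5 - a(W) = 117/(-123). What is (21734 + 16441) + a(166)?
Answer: 1565419/41 ≈ 38181.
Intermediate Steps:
a(W) = 244/41 (a(W) = 5 - 117/(-123) = 5 - 117*(-1)/123 = 5 - 1*(-39/41) = 5 + 39/41 = 244/41)
(21734 + 16441) + a(166) = (21734 + 16441) + 244/41 = 38175 + 244/41 = 1565419/41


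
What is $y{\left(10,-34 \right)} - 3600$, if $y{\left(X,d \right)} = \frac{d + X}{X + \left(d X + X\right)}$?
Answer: $- \frac{143997}{40} \approx -3599.9$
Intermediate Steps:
$y{\left(X,d \right)} = \frac{X + d}{2 X + X d}$ ($y{\left(X,d \right)} = \frac{X + d}{X + \left(X d + X\right)} = \frac{X + d}{X + \left(X + X d\right)} = \frac{X + d}{2 X + X d}$)
$y{\left(10,-34 \right)} - 3600 = \frac{10 - 34}{10 \left(2 - 34\right)} - 3600 = \frac{1}{10} \frac{1}{-32} \left(-24\right) - 3600 = \frac{1}{10} \left(- \frac{1}{32}\right) \left(-24\right) - 3600 = \frac{3}{40} - 3600 = - \frac{143997}{40}$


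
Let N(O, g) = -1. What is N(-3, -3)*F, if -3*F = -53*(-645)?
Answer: 11395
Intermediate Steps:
F = -11395 (F = -(-53)*(-645)/3 = -⅓*34185 = -11395)
N(-3, -3)*F = -1*(-11395) = 11395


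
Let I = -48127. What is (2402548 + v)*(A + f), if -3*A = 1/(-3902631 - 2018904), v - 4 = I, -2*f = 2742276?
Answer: -11469687322728712765/3552921 ≈ -3.2282e+12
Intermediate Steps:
f = -1371138 (f = -½*2742276 = -1371138)
v = -48123 (v = 4 - 48127 = -48123)
A = 1/17764605 (A = -1/(3*(-3902631 - 2018904)) = -⅓/(-5921535) = -⅓*(-1/5921535) = 1/17764605 ≈ 5.6292e-8)
(2402548 + v)*(A + f) = (2402548 - 48123)*(1/17764605 - 1371138) = 2354425*(-24357724970489/17764605) = -11469687322728712765/3552921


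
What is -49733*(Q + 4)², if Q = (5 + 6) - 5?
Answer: -4973300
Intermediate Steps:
Q = 6 (Q = 11 - 5 = 6)
-49733*(Q + 4)² = -49733*(6 + 4)² = -49733*10² = -49733*100 = -4973300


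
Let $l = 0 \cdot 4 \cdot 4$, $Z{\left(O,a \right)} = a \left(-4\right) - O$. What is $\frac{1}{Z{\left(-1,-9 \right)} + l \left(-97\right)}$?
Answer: $\frac{1}{37} \approx 0.027027$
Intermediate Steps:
$Z{\left(O,a \right)} = - O - 4 a$ ($Z{\left(O,a \right)} = - 4 a - O = - O - 4 a$)
$l = 0$ ($l = 0 \cdot 4 = 0$)
$\frac{1}{Z{\left(-1,-9 \right)} + l \left(-97\right)} = \frac{1}{\left(\left(-1\right) \left(-1\right) - -36\right) + 0 \left(-97\right)} = \frac{1}{\left(1 + 36\right) + 0} = \frac{1}{37 + 0} = \frac{1}{37}$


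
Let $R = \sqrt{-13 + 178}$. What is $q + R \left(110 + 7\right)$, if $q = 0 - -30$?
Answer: $30 + 117 \sqrt{165} \approx 1532.9$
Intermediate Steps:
$R = \sqrt{165} \approx 12.845$
$q = 30$ ($q = 0 + 30 = 30$)
$q + R \left(110 + 7\right) = 30 + \sqrt{165} \left(110 + 7\right) = 30 + \sqrt{165} \cdot 117 = 30 + 117 \sqrt{165}$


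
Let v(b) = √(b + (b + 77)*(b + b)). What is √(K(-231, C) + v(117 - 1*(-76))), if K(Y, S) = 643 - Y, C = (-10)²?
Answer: √(874 + √104413) ≈ 34.600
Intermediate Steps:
C = 100
v(b) = √(b + 2*b*(77 + b)) (v(b) = √(b + (77 + b)*(2*b)) = √(b + 2*b*(77 + b)))
√(K(-231, C) + v(117 - 1*(-76))) = √((643 - 1*(-231)) + √((117 - 1*(-76))*(155 + 2*(117 - 1*(-76))))) = √((643 + 231) + √((117 + 76)*(155 + 2*(117 + 76)))) = √(874 + √(193*(155 + 2*193))) = √(874 + √(193*(155 + 386))) = √(874 + √(193*541)) = √(874 + √104413)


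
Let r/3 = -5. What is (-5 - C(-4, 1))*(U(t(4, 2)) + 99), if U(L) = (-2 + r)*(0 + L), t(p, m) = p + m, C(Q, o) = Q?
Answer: 3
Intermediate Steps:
r = -15 (r = 3*(-5) = -15)
t(p, m) = m + p
U(L) = -17*L (U(L) = (-2 - 15)*(0 + L) = -17*L)
(-5 - C(-4, 1))*(U(t(4, 2)) + 99) = (-5 - 1*(-4))*(-17*(2 + 4) + 99) = (-5 + 4)*(-17*6 + 99) = -(-102 + 99) = -1*(-3) = 3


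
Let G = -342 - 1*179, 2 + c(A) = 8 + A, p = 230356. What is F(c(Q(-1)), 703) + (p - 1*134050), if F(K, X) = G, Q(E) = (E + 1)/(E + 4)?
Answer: 95785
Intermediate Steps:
Q(E) = (1 + E)/(4 + E)
c(A) = 6 + A (c(A) = -2 + (8 + A) = 6 + A)
G = -521 (G = -342 - 179 = -521)
F(K, X) = -521
F(c(Q(-1)), 703) + (p - 1*134050) = -521 + (230356 - 1*134050) = -521 + (230356 - 134050) = -521 + 96306 = 95785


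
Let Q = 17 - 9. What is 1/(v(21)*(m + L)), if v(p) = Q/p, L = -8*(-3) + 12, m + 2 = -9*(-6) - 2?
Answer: 21/688 ≈ 0.030523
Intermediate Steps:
m = 50 (m = -2 + (-9*(-6) - 2) = -2 + (54 - 2) = -2 + 52 = 50)
Q = 8
L = 36 (L = 24 + 12 = 36)
v(p) = 8/p
1/(v(21)*(m + L)) = 1/((8/21)*(50 + 36)) = 1/((8*(1/21))*86) = 1/((8/21)*86) = 1/(688/21) = 21/688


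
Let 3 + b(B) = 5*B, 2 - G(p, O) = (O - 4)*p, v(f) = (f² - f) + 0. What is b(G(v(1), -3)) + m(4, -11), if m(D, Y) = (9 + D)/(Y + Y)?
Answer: 141/22 ≈ 6.4091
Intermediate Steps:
v(f) = f² - f
m(D, Y) = (9 + D)/(2*Y) (m(D, Y) = (9 + D)/((2*Y)) = (9 + D)*(1/(2*Y)) = (9 + D)/(2*Y))
G(p, O) = 2 - p*(-4 + O) (G(p, O) = 2 - (O - 4)*p = 2 - (-4 + O)*p = 2 - p*(-4 + O))
b(B) = -3 + 5*B
b(G(v(1), -3)) + m(4, -11) = (-3 + 5*(2 + 4*(1*(-1 + 1)) - 1*(-3)*1*(-1 + 1))) + (½)*(9 + 4)/(-11) = (-3 + 5*(2 + 4*(1*0) - 1*(-3)*1*0)) + (½)*(-1/11)*13 = (-3 + 5*(2 + 4*0 - 1*(-3)*0)) - 13/22 = (-3 + 5*(2 + 0 + 0)) - 13/22 = (-3 + 5*2) - 13/22 = (-3 + 10) - 13/22 = 7 - 13/22 = 141/22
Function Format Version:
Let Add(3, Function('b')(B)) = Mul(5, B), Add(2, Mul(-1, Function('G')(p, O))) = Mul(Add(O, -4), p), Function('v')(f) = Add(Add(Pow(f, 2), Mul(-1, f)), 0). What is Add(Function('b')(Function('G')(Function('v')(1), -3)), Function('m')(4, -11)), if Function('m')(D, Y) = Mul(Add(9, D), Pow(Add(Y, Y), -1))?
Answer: Rational(141, 22) ≈ 6.4091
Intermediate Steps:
Function('v')(f) = Add(Pow(f, 2), Mul(-1, f))
Function('m')(D, Y) = Mul(Rational(1, 2), Pow(Y, -1), Add(9, D)) (Function('m')(D, Y) = Mul(Add(9, D), Pow(Mul(2, Y), -1)) = Mul(Add(9, D), Mul(Rational(1, 2), Pow(Y, -1))) = Mul(Rational(1, 2), Pow(Y, -1), Add(9, D)))
Function('G')(p, O) = Add(2, Mul(-1, p, Add(-4, O))) (Function('G')(p, O) = Add(2, Mul(-1, Mul(Add(O, -4), p))) = Add(2, Mul(-1, Mul(Add(-4, O), p))) = Add(2, Mul(-1, Mul(p, Add(-4, O)))) = Add(2, Mul(-1, p, Add(-4, O))))
Function('b')(B) = Add(-3, Mul(5, B))
Add(Function('b')(Function('G')(Function('v')(1), -3)), Function('m')(4, -11)) = Add(Add(-3, Mul(5, Add(2, Mul(4, Mul(1, Add(-1, 1))), Mul(-1, -3, Mul(1, Add(-1, 1)))))), Mul(Rational(1, 2), Pow(-11, -1), Add(9, 4))) = Add(Add(-3, Mul(5, Add(2, Mul(4, Mul(1, 0)), Mul(-1, -3, Mul(1, 0))))), Mul(Rational(1, 2), Rational(-1, 11), 13)) = Add(Add(-3, Mul(5, Add(2, Mul(4, 0), Mul(-1, -3, 0)))), Rational(-13, 22)) = Add(Add(-3, Mul(5, Add(2, 0, 0))), Rational(-13, 22)) = Add(Add(-3, Mul(5, 2)), Rational(-13, 22)) = Add(Add(-3, 10), Rational(-13, 22)) = Add(7, Rational(-13, 22)) = Rational(141, 22)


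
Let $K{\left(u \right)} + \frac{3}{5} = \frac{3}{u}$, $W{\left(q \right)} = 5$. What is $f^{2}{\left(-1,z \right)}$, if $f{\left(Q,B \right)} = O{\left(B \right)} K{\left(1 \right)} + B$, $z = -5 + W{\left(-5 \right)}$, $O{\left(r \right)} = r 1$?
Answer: $0$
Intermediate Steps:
$K{\left(u \right)} = - \frac{3}{5} + \frac{3}{u}$
$O{\left(r \right)} = r$
$z = 0$ ($z = -5 + 5 = 0$)
$f{\left(Q,B \right)} = \frac{17 B}{5}$ ($f{\left(Q,B \right)} = B \left(- \frac{3}{5} + \frac{3}{1}\right) + B = B \left(- \frac{3}{5} + 3 \cdot 1\right) + B = B \left(- \frac{3}{5} + 3\right) + B = B \frac{12}{5} + B = \frac{12 B}{5} + B = \frac{17 B}{5}$)
$f^{2}{\left(-1,z \right)} = \left(\frac{17}{5} \cdot 0\right)^{2} = 0^{2} = 0$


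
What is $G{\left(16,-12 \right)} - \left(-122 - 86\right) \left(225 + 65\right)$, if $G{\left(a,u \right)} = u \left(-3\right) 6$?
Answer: $60536$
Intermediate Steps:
$G{\left(a,u \right)} = - 18 u$ ($G{\left(a,u \right)} = - 3 u 6 = - 18 u$)
$G{\left(16,-12 \right)} - \left(-122 - 86\right) \left(225 + 65\right) = \left(-18\right) \left(-12\right) - \left(-122 - 86\right) \left(225 + 65\right) = 216 - \left(-208\right) 290 = 216 - -60320 = 216 + 60320 = 60536$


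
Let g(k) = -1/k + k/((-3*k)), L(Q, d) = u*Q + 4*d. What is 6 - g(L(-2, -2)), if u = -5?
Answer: 41/6 ≈ 6.8333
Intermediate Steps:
L(Q, d) = -5*Q + 4*d
g(k) = -⅓ - 1/k (g(k) = -1/k + k*(-1/(3*k)) = -1/k - ⅓ = -⅓ - 1/k)
6 - g(L(-2, -2)) = 6 - (-3 - (-5*(-2) + 4*(-2)))/(3*(-5*(-2) + 4*(-2))) = 6 - (-3 - (10 - 8))/(3*(10 - 8)) = 6 - (-3 - 1*2)/(3*2) = 6 - (-3 - 2)/(3*2) = 6 - (-5)/(3*2) = 6 - 1*(-⅚) = 6 + ⅚ = 41/6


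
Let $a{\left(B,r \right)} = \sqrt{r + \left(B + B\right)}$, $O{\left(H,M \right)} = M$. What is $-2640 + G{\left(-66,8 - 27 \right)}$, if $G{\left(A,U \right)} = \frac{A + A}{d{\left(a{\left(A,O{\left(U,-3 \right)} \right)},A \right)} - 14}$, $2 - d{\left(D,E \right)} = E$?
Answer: $- \frac{23782}{9} \approx -2642.4$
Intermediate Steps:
$a{\left(B,r \right)} = \sqrt{r + 2 B}$
$d{\left(D,E \right)} = 2 - E$
$G{\left(A,U \right)} = \frac{2 A}{-12 - A}$ ($G{\left(A,U \right)} = \frac{A + A}{\left(2 - A\right) - 14} = \frac{2 A}{-12 - A}$)
$-2640 + G{\left(-66,8 - 27 \right)} = -2640 - - \frac{132}{12 - 66} = -2640 - - \frac{132}{-54} = -2640 - \left(-132\right) \left(- \frac{1}{54}\right) = -2640 - \frac{22}{9} = - \frac{23782}{9}$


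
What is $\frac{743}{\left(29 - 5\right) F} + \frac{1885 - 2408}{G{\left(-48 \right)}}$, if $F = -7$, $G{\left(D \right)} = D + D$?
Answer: $\frac{689}{672} \approx 1.0253$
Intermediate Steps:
$G{\left(D \right)} = 2 D$
$\frac{743}{\left(29 - 5\right) F} + \frac{1885 - 2408}{G{\left(-48 \right)}} = \frac{743}{\left(29 - 5\right) \left(-7\right)} + \frac{1885 - 2408}{2 \left(-48\right)} = \frac{743}{24 \left(-7\right)} + \frac{1885 - 2408}{-96} = \frac{743}{-168} - - \frac{523}{96} = 743 \left(- \frac{1}{168}\right) + \frac{523}{96} = - \frac{743}{168} + \frac{523}{96} = \frac{689}{672}$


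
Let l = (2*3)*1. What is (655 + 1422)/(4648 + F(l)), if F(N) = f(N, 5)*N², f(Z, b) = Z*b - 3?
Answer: 2077/5620 ≈ 0.36957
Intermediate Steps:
l = 6 (l = 6*1 = 6)
f(Z, b) = -3 + Z*b
F(N) = N²*(-3 + 5*N) (F(N) = (-3 + N*5)*N² = (-3 + 5*N)*N² = N²*(-3 + 5*N))
(655 + 1422)/(4648 + F(l)) = (655 + 1422)/(4648 + 6²*(-3 + 5*6)) = 2077/(4648 + 36*(-3 + 30)) = 2077/(4648 + 36*27) = 2077/(4648 + 972) = 2077/5620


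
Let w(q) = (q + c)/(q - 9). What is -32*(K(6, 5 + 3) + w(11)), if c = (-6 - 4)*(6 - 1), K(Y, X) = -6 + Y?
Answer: 624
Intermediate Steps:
c = -50 (c = -10*5 = -50)
w(q) = (-50 + q)/(-9 + q) (w(q) = (q - 50)/(q - 9) = (-50 + q)/(-9 + q))
-32*(K(6, 5 + 3) + w(11)) = -32*((-6 + 6) + (-50 + 11)/(-9 + 11)) = -32*(0 - 39/2) = -32*(-39/2) = 624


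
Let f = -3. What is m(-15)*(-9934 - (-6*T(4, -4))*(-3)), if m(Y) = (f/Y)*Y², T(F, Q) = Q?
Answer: -443790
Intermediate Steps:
m(Y) = -3*Y (m(Y) = (-3/Y)*Y² = -3*Y)
m(-15)*(-9934 - (-6*T(4, -4))*(-3)) = (-3*(-15))*(-9934 - (-6*(-4))*(-3)) = 45*(-9934 - 24*(-3)) = 45*(-9934 - 1*(-72)) = 45*(-9934 + 72) = 45*(-9862) = -443790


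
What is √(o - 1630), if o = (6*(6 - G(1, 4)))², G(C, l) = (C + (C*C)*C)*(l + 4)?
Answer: √1970 ≈ 44.385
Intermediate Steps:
G(C, l) = (4 + l)*(C + C³) (G(C, l) = (C + C²*C)*(4 + l) = (C + C³)*(4 + l) = (4 + l)*(C + C³))
o = 3600 (o = (6*(6 - (4 + 4 + 4*1² + 4*1²)))² = (6*(6 - (4 + 4 + 4*1 + 4*1)))² = (6*(6 - (4 + 4 + 4 + 4)))² = (6*(6 - 16))² = (6*(-10))² = (-60)² = 3600)
√(o - 1630) = √(3600 - 1630) = √1970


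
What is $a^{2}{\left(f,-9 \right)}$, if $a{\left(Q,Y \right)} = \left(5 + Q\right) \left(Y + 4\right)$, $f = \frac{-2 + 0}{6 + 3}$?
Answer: $\frac{46225}{81} \approx 570.68$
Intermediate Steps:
$f = - \frac{2}{9} \approx -0.22222$
$a{\left(Q,Y \right)} = \left(4 + Y\right) \left(5 + Q\right)$ ($a{\left(Q,Y \right)} = \left(5 + Q\right) \left(4 + Y\right) = \left(4 + Y\right) \left(5 + Q\right)$)
$a^{2}{\left(f,-9 \right)} = \left(20 + 4 \left(- \frac{2}{9}\right) + 5 \left(-9\right) - -2\right)^{2} = \left(20 - \frac{8}{9} - 45 + 2\right)^{2} = \left(- \frac{215}{9}\right)^{2} = \frac{46225}{81}$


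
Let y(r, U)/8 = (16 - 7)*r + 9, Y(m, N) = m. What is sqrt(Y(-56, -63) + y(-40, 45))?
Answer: 4*I*sqrt(179) ≈ 53.516*I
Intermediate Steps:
y(r, U) = 72 + 72*r (y(r, U) = 8*((16 - 7)*r + 9) = 8*(9*r + 9) = 8*(9 + 9*r) = 72 + 72*r)
sqrt(Y(-56, -63) + y(-40, 45)) = sqrt(-56 + (72 + 72*(-40))) = sqrt(-56 + (72 - 2880)) = sqrt(-56 - 2808) = sqrt(-2864) = 4*I*sqrt(179)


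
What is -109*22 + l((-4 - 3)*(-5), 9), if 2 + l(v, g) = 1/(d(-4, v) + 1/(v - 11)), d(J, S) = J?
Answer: -228024/95 ≈ -2400.3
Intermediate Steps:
l(v, g) = -2 + 1/(-4 + 1/(-11 + v)) (l(v, g) = -2 + 1/(-4 + 1/(v - 11)) = -2 + 1/(-4 + 1/(-11 + v)))
-109*22 + l((-4 - 3)*(-5), 9) = -109*22 + (-101 + 9*((-4 - 3)*(-5)))/(45 - 4*(-4 - 3)*(-5)) = -2398 + (-101 + 9*(-7*(-5)))/(45 - (-28)*(-5)) = -2398 + (-101 + 9*35)/(45 - 4*35) = -2398 + (-101 + 315)/(45 - 140) = -2398 + 214/(-95) = -2398 - 1/95*214 = -2398 - 214/95 = -228024/95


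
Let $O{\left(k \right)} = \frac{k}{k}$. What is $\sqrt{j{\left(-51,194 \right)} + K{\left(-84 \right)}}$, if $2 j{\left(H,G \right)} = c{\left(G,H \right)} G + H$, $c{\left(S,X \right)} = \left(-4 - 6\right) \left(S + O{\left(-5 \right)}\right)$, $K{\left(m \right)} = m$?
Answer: $\frac{i \sqrt{757038}}{2} \approx 435.04 i$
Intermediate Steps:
$O{\left(k \right)} = 1$
$c{\left(S,X \right)} = -10 - 10 S$ ($c{\left(S,X \right)} = \left(-4 - 6\right) \left(S + 1\right) = - 10 \left(1 + S\right) = -10 - 10 S$)
$j{\left(H,G \right)} = \frac{H}{2} + \frac{G \left(-10 - 10 G\right)}{2}$ ($j{\left(H,G \right)} = \frac{\left(-10 - 10 G\right) G + H}{2} = \frac{G \left(-10 - 10 G\right) + H}{2} = \frac{H + G \left(-10 - 10 G\right)}{2} = \frac{H}{2} + \frac{G \left(-10 - 10 G\right)}{2}$)
$\sqrt{j{\left(-51,194 \right)} + K{\left(-84 \right)}} = \sqrt{\left(\frac{1}{2} \left(-51\right) - 970 \left(1 + 194\right)\right) - 84} = \sqrt{\left(- \frac{51}{2} - 970 \cdot 195\right) - 84} = \sqrt{\left(- \frac{51}{2} - 189150\right) - 84} = \sqrt{- \frac{378351}{2} - 84} = \sqrt{- \frac{378519}{2}} = \frac{i \sqrt{757038}}{2}$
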